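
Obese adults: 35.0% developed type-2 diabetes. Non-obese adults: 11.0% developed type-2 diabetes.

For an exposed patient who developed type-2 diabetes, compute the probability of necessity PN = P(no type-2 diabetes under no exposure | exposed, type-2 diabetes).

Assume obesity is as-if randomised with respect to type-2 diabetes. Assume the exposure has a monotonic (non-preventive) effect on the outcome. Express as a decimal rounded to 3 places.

PN ≈ 0.686

p₁ = 0.35, p₀ = 0.11.
Under exogeneity and monotonicity, PN = (p₁ − p₀) / p₁.
PN = (0.35 − 0.11) / 0.35 = 0.24 / 0.35 ≈ 0.6857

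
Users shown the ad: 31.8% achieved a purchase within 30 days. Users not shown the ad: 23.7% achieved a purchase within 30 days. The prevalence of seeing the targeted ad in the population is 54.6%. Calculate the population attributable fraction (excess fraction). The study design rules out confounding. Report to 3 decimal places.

p₁ = 0.318, p₀ = 0.237.
Overall risk P(Y=1) = π·p₁ + (1−π)·p₀ = 0.546×0.318 + 0.454×0.237 = 0.28123.
Under exogeneity, PAF = [P(Y=1) − p₀] / P(Y=1).
PAF = (0.28123 − 0.237) / 0.28123 ≈ 0.1573

PAF ≈ 0.157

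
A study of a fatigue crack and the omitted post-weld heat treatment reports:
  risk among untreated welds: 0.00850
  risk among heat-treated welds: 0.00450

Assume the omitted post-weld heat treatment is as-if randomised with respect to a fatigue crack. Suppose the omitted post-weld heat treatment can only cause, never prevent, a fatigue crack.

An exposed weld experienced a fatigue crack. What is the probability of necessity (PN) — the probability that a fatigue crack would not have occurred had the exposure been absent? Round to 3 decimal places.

PN ≈ 0.471

Let p₁ = 0.0085, p₀ = 0.0045.
Under exogeneity and monotonicity, PN = (p₁ − p₀) / p₁.
PN = (0.0085 − 0.0045) / 0.0085 = 0.004 / 0.0085 ≈ 0.4706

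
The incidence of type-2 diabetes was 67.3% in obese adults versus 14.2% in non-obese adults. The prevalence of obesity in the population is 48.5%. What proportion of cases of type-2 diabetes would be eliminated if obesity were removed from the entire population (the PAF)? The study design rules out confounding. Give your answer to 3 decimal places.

PAF ≈ 0.645

p₁ = 0.673, p₀ = 0.142.
Overall risk P(Y=1) = π·p₁ + (1−π)·p₀ = 0.485×0.673 + 0.515×0.142 = 0.39953.
Under exogeneity, PAF = [P(Y=1) − p₀] / P(Y=1).
PAF = (0.39953 − 0.142) / 0.39953 ≈ 0.6446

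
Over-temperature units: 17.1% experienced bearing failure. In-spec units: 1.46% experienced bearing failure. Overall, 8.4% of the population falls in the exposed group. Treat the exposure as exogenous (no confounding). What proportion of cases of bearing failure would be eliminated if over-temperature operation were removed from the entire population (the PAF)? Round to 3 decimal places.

p₁ = 0.171, p₀ = 0.0146.
Overall risk P(Y=1) = π·p₁ + (1−π)·p₀ = 0.084×0.171 + 0.916×0.0146 = 0.027738.
Under exogeneity, PAF = [P(Y=1) − p₀] / P(Y=1).
PAF = (0.027738 − 0.0146) / 0.027738 ≈ 0.4736

PAF ≈ 0.474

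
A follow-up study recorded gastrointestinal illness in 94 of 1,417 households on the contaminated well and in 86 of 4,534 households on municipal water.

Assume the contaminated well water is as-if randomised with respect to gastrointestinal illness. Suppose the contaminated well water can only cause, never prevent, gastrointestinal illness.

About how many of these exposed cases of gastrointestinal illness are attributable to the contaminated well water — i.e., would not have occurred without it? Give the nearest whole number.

about 67 cases

p₁ = P(outcome | exposed) = 94/1417 = 0.066337
p₀ = P(outcome | unexposed) = 86/4534 = 0.018968
PN = (p₁ − p₀)/p₁ = (0.066337 − 0.018968) / 0.066337 ≈ 0.71407.
Attributable cases ≈ PN × (exposed cases) = 0.71407 × 94 ≈ 67.12.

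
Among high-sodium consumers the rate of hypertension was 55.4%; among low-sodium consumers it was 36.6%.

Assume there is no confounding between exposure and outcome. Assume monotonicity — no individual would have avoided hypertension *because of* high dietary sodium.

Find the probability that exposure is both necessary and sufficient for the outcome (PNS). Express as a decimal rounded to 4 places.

PNS ≈ 0.1880

p₁ = 0.554, p₀ = 0.366.
Under exogeneity and monotonicity, PNS = p₁ − p₀.
PNS = 0.554 − 0.366 = 0.188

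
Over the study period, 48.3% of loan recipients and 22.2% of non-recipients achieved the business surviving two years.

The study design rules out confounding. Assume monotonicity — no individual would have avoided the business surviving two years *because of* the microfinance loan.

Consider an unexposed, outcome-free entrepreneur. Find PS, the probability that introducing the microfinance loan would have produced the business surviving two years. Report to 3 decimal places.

PS ≈ 0.335

p₁ = 0.483, p₀ = 0.222.
Under exogeneity and monotonicity, PS = (p₁ − p₀) / (1 − p₀).
PS = (0.483 − 0.222) / (1 − 0.222) = 0.261 / 0.778 ≈ 0.3355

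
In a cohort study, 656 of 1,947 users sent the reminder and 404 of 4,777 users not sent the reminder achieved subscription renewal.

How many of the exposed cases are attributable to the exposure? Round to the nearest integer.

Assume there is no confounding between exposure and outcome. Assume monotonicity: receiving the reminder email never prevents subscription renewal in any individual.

p₁ = P(outcome | exposed) = 656/1947 = 0.33693
p₀ = P(outcome | unexposed) = 404/4777 = 0.084572
PN = (p₁ − p₀)/p₁ = (0.33693 − 0.084572) / 0.33693 ≈ 0.74899.
Attributable cases ≈ PN × (exposed cases) = 0.74899 × 656 ≈ 491.34.

about 491 cases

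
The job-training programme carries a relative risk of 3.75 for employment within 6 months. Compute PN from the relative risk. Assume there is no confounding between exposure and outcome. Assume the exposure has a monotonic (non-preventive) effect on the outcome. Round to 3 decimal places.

Under exogeneity and monotonicity, PN = (RR − 1) / RR = 1 − 1/RR.
PN = (3.75 − 1) / 3.75 = 2.75 / 3.75 ≈ 0.7333

PN ≈ 0.733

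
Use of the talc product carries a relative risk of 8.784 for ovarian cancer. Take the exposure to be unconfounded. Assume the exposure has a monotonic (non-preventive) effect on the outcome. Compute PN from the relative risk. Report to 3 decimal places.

PN ≈ 0.886

Under exogeneity and monotonicity, PN = (RR − 1) / RR = 1 − 1/RR.
PN = (8.784 − 1) / 8.784 = 7.784 / 8.784 ≈ 0.8862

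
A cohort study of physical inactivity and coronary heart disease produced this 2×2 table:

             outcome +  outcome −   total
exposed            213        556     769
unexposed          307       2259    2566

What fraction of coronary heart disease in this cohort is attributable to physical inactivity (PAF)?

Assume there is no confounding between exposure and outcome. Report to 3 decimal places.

p₁ = P(outcome | exposed) = 213/769 = 0.27698
p₀ = P(outcome | unexposed) = 307/2566 = 0.11964
Exposure prevalence π = 769/3335 = 0.23058; overall risk P(Y=1) = 0.15592.
Under exogeneity, PAF = [P(Y=1) − p₀]/P(Y=1).
PAF = (0.15592 − 0.11964) / 0.15592 ≈ 0.2327

PAF ≈ 0.233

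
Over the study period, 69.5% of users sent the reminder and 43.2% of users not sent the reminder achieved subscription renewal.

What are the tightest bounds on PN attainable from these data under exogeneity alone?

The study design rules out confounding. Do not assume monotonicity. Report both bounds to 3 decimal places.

0.378 ≤ PN ≤ 0.817

p₁ = 0.695, p₀ = 0.432.
Under exogeneity alone the bounds on PN are max{0,(p₁−p₀)/p₁} ≤ PN ≤ min{1,(1−p₀)/p₁}.
  lower = (p₁ − p₀)/p₁ = 0.263 / 0.695 ≈ 0.3784
  upper = min{1, (1 − p₀)/p₁} = 0.568 / 0.695 ≈ 0.8173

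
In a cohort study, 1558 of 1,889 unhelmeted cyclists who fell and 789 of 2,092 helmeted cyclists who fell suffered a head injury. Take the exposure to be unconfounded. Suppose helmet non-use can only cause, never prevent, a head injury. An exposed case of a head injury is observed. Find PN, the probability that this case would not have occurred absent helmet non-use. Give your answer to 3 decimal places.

p₁ = P(outcome | exposed) = 1558/1889 = 0.82478
p₀ = P(outcome | unexposed) = 789/2092 = 0.37715
Under exogeneity and monotonicity, PN = (p₁ − p₀) / p₁.
PN = (0.82478 − 0.37715) / 0.82478 = 0.44762 / 0.82478 ≈ 0.5427

PN ≈ 0.543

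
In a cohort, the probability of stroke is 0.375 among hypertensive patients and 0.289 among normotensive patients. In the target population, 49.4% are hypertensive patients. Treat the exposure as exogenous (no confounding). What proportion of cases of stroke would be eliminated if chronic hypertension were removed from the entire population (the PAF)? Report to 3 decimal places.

Let p₁ = 0.375, p₀ = 0.289.
Overall risk P(Y=1) = π·p₁ + (1−π)·p₀ = 0.494×0.375 + 0.506×0.289 = 0.33148.
Under exogeneity, PAF = [P(Y=1) − p₀] / P(Y=1).
PAF = (0.33148 − 0.289) / 0.33148 ≈ 0.1282

PAF ≈ 0.128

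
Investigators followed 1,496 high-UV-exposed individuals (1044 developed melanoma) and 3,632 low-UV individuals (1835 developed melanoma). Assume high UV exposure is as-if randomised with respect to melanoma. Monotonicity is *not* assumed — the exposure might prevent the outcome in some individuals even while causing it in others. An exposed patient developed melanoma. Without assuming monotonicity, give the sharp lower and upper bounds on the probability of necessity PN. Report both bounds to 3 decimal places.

p₁ = P(outcome | exposed) = 1044/1496 = 0.69786
p₀ = P(outcome | unexposed) = 1835/3632 = 0.50523
Under exogeneity alone the bounds on PN are max{0,(p₁−p₀)/p₁} ≤ PN ≤ min{1,(1−p₀)/p₁}.
  lower = (p₁ − p₀)/p₁ = 0.19263 / 0.69786 ≈ 0.2760
  upper = min{1, (1 − p₀)/p₁} = 0.49477 / 0.69786 ≈ 0.7090

0.276 ≤ PN ≤ 0.709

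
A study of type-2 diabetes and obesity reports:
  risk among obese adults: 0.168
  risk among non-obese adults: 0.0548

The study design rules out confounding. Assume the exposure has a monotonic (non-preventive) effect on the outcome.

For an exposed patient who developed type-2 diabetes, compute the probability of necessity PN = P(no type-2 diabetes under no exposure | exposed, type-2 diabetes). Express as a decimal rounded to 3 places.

Let p₁ = 0.168, p₀ = 0.0548.
Under exogeneity and monotonicity, PN = (p₁ − p₀) / p₁.
PN = (0.168 − 0.0548) / 0.168 = 0.1132 / 0.168 ≈ 0.6738

PN ≈ 0.674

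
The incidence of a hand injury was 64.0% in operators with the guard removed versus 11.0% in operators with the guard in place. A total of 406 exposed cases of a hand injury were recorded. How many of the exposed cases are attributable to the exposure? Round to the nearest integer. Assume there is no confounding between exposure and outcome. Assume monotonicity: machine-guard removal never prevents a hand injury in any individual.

p₁ = 0.64, p₀ = 0.11.
PN = (p₁ − p₀)/p₁ = (0.64 − 0.11) / 0.64 ≈ 0.82812.
Attributable cases ≈ PN × (exposed cases) = 0.82812 × 406 ≈ 336.22.

about 336 cases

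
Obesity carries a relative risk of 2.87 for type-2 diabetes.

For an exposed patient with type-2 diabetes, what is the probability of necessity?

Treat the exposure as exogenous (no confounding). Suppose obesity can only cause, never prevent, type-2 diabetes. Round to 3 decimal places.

Under exogeneity and monotonicity, PN = (RR − 1) / RR = 1 − 1/RR.
PN = (2.87 − 1) / 2.87 = 1.87 / 2.87 ≈ 0.6516

PN ≈ 0.652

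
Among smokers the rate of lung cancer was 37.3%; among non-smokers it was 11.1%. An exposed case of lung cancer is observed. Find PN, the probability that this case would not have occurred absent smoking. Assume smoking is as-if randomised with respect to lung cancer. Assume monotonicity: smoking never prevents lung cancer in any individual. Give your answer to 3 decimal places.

PN ≈ 0.702

p₁ = 0.373, p₀ = 0.111.
Under exogeneity and monotonicity, PN = (p₁ − p₀) / p₁.
PN = (0.373 − 0.111) / 0.373 = 0.262 / 0.373 ≈ 0.7024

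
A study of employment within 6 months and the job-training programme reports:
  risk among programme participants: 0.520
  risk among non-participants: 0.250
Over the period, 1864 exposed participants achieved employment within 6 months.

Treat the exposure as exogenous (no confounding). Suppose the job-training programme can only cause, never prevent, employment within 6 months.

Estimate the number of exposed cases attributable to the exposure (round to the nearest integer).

Let p₁ = 0.52, p₀ = 0.25.
PN = (p₁ − p₀)/p₁ = (0.52 − 0.25) / 0.52 ≈ 0.51923.
Attributable cases ≈ PN × (exposed cases) = 0.51923 × 1864 ≈ 967.85.

about 968 cases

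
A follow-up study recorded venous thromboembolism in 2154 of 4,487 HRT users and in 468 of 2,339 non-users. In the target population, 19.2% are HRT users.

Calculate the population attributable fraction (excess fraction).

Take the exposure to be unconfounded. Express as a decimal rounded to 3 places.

p₁ = P(outcome | exposed) = 2154/4487 = 0.48005
p₀ = P(outcome | unexposed) = 468/2339 = 0.20009
Overall risk P(Y=1) = π·p₁ + (1−π)·p₀ = 0.192×0.48005 + 0.808×0.20009 = 0.25384.
Under exogeneity, PAF = [P(Y=1) − p₀] / P(Y=1).
PAF = (0.25384 − 0.20009) / 0.25384 ≈ 0.2118

PAF ≈ 0.212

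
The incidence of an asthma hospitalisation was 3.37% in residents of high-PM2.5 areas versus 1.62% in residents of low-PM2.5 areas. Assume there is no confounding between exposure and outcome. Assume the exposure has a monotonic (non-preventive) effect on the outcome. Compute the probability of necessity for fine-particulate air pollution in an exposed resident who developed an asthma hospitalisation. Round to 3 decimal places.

PN ≈ 0.519

p₁ = 0.0337, p₀ = 0.0162.
Under exogeneity and monotonicity, PN = (p₁ − p₀) / p₁.
PN = (0.0337 − 0.0162) / 0.0337 = 0.0175 / 0.0337 ≈ 0.5193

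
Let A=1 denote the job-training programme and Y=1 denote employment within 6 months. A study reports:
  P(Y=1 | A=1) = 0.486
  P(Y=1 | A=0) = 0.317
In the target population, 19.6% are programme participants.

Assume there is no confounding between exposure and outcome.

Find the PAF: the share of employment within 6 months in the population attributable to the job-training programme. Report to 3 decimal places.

PAF ≈ 0.095

Let p₁ = 0.486, p₀ = 0.317.
Overall risk P(Y=1) = π·p₁ + (1−π)·p₀ = 0.196×0.486 + 0.804×0.317 = 0.35012.
Under exogeneity, PAF = [P(Y=1) − p₀] / P(Y=1).
PAF = (0.35012 − 0.317) / 0.35012 ≈ 0.0946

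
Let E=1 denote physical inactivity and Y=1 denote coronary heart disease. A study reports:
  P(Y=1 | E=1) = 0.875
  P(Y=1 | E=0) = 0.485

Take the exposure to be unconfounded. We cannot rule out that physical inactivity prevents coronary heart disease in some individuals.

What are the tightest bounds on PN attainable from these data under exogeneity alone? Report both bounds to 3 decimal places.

Let p₁ = 0.875, p₀ = 0.485.
Under exogeneity alone the bounds on PN are max{0,(p₁−p₀)/p₁} ≤ PN ≤ min{1,(1−p₀)/p₁}.
  lower = (p₁ − p₀)/p₁ = 0.39 / 0.875 ≈ 0.4457
  upper = min{1, (1 − p₀)/p₁} = 0.515 / 0.875 ≈ 0.5886

0.446 ≤ PN ≤ 0.589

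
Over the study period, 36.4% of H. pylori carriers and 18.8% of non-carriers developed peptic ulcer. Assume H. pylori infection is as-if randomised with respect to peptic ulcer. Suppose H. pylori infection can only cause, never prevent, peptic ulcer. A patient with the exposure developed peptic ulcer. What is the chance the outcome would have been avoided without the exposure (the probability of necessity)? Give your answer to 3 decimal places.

PN ≈ 0.484

p₁ = 0.364, p₀ = 0.188.
Under exogeneity and monotonicity, PN = (p₁ − p₀) / p₁.
PN = (0.364 − 0.188) / 0.364 = 0.176 / 0.364 ≈ 0.4835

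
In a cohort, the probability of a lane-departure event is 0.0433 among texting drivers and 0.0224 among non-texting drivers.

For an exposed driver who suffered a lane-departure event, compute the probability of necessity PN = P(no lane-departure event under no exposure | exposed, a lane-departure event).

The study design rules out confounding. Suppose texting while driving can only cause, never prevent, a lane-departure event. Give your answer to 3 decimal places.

PN ≈ 0.483

Let p₁ = 0.0433, p₀ = 0.0224.
Under exogeneity and monotonicity, PN = (p₁ − p₀) / p₁.
PN = (0.0433 − 0.0224) / 0.0433 = 0.0209 / 0.0433 ≈ 0.4827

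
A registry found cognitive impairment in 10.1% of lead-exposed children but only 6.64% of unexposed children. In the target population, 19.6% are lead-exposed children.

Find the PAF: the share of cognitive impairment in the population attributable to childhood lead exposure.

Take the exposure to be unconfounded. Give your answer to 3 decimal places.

PAF ≈ 0.093

p₁ = 0.101, p₀ = 0.0664.
Overall risk P(Y=1) = π·p₁ + (1−π)·p₀ = 0.196×0.101 + 0.804×0.0664 = 0.073182.
Under exogeneity, PAF = [P(Y=1) − p₀] / P(Y=1).
PAF = (0.073182 − 0.0664) / 0.073182 ≈ 0.0927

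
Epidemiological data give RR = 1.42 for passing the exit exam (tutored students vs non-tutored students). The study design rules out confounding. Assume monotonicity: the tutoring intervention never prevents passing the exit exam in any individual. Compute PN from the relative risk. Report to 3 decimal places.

Under exogeneity and monotonicity, PN = (RR − 1) / RR = 1 − 1/RR.
PN = (1.42 − 1) / 1.42 = 0.42 / 1.42 ≈ 0.2958

PN ≈ 0.296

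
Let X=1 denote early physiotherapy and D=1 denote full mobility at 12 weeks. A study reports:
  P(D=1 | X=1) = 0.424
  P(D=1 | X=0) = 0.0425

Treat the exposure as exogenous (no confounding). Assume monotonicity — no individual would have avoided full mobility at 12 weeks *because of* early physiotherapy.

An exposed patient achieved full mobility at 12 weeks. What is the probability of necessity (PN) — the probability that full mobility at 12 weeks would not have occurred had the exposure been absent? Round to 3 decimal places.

PN ≈ 0.900

Let p₁ = 0.424, p₀ = 0.0425.
Under exogeneity and monotonicity, PN = (p₁ − p₀) / p₁.
PN = (0.424 − 0.0425) / 0.424 = 0.3815 / 0.424 ≈ 0.8998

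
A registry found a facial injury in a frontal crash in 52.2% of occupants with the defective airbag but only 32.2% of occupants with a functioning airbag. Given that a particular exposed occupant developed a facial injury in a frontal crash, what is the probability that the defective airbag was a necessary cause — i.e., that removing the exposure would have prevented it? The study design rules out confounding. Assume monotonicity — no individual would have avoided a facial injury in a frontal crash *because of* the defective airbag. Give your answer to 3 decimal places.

p₁ = 0.522, p₀ = 0.322.
Under exogeneity and monotonicity, PN = (p₁ − p₀) / p₁.
PN = (0.522 − 0.322) / 0.522 = 0.2 / 0.522 ≈ 0.3831

PN ≈ 0.383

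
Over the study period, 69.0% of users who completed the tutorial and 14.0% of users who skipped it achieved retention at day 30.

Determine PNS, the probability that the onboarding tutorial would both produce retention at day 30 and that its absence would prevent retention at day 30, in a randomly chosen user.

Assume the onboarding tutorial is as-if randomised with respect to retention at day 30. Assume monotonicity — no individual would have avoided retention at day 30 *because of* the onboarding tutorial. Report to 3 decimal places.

PNS ≈ 0.550

p₁ = 0.69, p₀ = 0.14.
Under exogeneity and monotonicity, PNS = p₁ − p₀.
PNS = 0.69 − 0.14 = 0.55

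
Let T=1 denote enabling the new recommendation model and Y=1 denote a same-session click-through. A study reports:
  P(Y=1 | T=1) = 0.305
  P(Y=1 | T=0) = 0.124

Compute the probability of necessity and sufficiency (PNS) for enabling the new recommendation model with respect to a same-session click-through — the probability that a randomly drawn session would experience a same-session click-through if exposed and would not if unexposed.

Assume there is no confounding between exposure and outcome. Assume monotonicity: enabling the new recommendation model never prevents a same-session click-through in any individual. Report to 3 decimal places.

PNS ≈ 0.181

Let p₁ = 0.305, p₀ = 0.124.
Under exogeneity and monotonicity, PNS = p₁ − p₀.
PNS = 0.305 − 0.124 = 0.181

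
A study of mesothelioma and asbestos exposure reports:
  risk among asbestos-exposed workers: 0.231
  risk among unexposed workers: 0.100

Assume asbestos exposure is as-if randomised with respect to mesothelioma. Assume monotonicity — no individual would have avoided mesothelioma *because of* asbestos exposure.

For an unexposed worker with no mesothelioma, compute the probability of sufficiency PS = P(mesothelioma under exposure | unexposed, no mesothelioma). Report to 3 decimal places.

Let p₁ = 0.231, p₀ = 0.1.
Under exogeneity and monotonicity, PS = (p₁ − p₀) / (1 − p₀).
PS = (0.231 − 0.1) / (1 − 0.1) = 0.131 / 0.9 ≈ 0.1456

PS ≈ 0.146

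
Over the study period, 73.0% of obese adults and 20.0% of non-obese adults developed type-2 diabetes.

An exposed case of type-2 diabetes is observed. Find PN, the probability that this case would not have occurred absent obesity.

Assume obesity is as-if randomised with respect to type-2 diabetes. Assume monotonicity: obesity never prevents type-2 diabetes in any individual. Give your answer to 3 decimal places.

p₁ = 0.73, p₀ = 0.2.
Under exogeneity and monotonicity, PN = (p₁ − p₀) / p₁.
PN = (0.73 − 0.2) / 0.73 = 0.53 / 0.73 ≈ 0.7260

PN ≈ 0.726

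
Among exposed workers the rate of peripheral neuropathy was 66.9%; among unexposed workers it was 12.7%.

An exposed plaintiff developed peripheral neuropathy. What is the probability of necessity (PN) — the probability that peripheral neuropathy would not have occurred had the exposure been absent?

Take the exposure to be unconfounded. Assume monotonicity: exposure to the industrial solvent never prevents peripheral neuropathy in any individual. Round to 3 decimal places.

p₁ = 0.669, p₀ = 0.127.
Under exogeneity and monotonicity, PN = (p₁ − p₀) / p₁.
PN = (0.669 − 0.127) / 0.669 = 0.542 / 0.669 ≈ 0.8102

PN ≈ 0.810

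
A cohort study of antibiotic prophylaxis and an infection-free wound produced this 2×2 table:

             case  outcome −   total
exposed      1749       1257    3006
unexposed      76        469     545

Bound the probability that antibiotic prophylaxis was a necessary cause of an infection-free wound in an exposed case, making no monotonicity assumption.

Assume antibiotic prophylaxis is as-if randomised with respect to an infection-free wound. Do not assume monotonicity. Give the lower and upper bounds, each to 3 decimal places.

0.760 ≤ PN ≤ 1.000

p₁ = P(outcome | exposed) = 1749/3006 = 0.58184
p₀ = P(outcome | unexposed) = 76/545 = 0.13945
Under exogeneity alone the bounds on PN are max{0,(p₁−p₀)/p₁} ≤ PN ≤ min{1,(1−p₀)/p₁}.
  lower = (p₁ − p₀)/p₁ = 0.44239 / 0.58184 ≈ 0.7603
  upper = min{1, (1 − p₀)/p₁} = 0.86055 / 0.58184 ≈ 1.4790 → capped at 1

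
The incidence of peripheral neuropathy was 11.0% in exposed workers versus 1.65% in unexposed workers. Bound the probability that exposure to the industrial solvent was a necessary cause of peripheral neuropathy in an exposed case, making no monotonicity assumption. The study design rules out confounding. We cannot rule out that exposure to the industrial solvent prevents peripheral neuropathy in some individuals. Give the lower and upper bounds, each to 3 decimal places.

0.850 ≤ PN ≤ 1.000

p₁ = 0.11, p₀ = 0.0165.
Under exogeneity alone the bounds on PN are max{0,(p₁−p₀)/p₁} ≤ PN ≤ min{1,(1−p₀)/p₁}.
  lower = (p₁ − p₀)/p₁ = 0.0935 / 0.11 ≈ 0.8500
  upper = min{1, (1 − p₀)/p₁} = 0.9835 / 0.11 ≈ 8.9409 → capped at 1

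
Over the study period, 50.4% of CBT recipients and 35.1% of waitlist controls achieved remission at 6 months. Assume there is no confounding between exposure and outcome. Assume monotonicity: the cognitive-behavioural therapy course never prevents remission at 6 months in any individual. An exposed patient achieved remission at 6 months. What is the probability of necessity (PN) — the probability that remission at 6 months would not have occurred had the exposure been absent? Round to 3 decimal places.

PN ≈ 0.304

p₁ = 0.504, p₀ = 0.351.
Under exogeneity and monotonicity, PN = (p₁ − p₀) / p₁.
PN = (0.504 − 0.351) / 0.504 = 0.153 / 0.504 ≈ 0.3036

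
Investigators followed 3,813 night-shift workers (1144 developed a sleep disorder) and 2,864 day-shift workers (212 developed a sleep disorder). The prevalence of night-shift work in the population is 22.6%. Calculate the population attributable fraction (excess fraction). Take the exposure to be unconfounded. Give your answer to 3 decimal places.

PAF ≈ 0.408

p₁ = P(outcome | exposed) = 1144/3813 = 0.30003
p₀ = P(outcome | unexposed) = 212/2864 = 0.074022
Overall risk P(Y=1) = π·p₁ + (1−π)·p₀ = 0.226×0.30003 + 0.774×0.074022 = 0.1251.
Under exogeneity, PAF = [P(Y=1) − p₀] / P(Y=1).
PAF = (0.1251 − 0.074022) / 0.1251 ≈ 0.4083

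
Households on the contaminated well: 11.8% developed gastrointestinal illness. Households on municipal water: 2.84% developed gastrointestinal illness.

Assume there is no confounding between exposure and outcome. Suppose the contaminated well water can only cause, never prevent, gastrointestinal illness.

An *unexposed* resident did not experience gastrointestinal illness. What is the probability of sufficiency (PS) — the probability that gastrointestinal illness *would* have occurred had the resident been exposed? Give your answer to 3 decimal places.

p₁ = 0.118, p₀ = 0.0284.
Under exogeneity and monotonicity, PS = (p₁ − p₀) / (1 − p₀).
PS = (0.118 − 0.0284) / (1 − 0.0284) = 0.0896 / 0.9716 ≈ 0.0922

PS ≈ 0.092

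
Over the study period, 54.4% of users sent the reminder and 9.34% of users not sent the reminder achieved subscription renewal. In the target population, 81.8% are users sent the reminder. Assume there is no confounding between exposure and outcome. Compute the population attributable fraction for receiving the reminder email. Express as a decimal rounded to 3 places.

PAF ≈ 0.798

p₁ = 0.544, p₀ = 0.0934.
Overall risk P(Y=1) = π·p₁ + (1−π)·p₀ = 0.818×0.544 + 0.182×0.0934 = 0.46199.
Under exogeneity, PAF = [P(Y=1) − p₀] / P(Y=1).
PAF = (0.46199 − 0.0934) / 0.46199 ≈ 0.7978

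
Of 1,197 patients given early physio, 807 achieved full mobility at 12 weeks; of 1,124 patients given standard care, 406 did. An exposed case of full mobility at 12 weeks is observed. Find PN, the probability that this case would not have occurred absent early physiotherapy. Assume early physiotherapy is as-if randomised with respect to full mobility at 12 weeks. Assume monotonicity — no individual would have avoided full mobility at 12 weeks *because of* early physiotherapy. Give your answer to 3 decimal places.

PN ≈ 0.464

p₁ = P(outcome | exposed) = 807/1197 = 0.67419
p₀ = P(outcome | unexposed) = 406/1124 = 0.36121
Under exogeneity and monotonicity, PN = (p₁ − p₀) / p₁.
PN = (0.67419 − 0.36121) / 0.67419 = 0.31298 / 0.67419 ≈ 0.4642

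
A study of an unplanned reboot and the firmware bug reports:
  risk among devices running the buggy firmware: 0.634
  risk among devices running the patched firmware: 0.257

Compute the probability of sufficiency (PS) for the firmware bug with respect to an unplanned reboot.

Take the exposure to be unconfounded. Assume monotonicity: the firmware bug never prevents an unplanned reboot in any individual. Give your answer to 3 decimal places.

Let p₁ = 0.634, p₀ = 0.257.
Under exogeneity and monotonicity, PS = (p₁ − p₀) / (1 − p₀).
PS = (0.634 − 0.257) / (1 − 0.257) = 0.377 / 0.743 ≈ 0.5074

PS ≈ 0.507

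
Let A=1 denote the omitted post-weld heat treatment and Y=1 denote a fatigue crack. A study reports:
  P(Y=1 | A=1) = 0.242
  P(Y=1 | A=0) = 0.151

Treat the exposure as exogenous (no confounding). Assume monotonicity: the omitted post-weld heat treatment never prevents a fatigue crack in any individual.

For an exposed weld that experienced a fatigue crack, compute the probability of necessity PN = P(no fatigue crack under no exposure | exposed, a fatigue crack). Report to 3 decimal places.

PN ≈ 0.376

Let p₁ = 0.242, p₀ = 0.151.
Under exogeneity and monotonicity, PN = (p₁ − p₀) / p₁.
PN = (0.242 − 0.151) / 0.242 = 0.091 / 0.242 ≈ 0.3760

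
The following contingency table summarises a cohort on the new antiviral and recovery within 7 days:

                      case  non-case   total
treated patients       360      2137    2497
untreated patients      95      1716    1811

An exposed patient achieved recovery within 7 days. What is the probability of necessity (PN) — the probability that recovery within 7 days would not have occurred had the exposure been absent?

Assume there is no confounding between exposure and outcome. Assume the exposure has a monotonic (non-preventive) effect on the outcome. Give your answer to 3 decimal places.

PN ≈ 0.636

p₁ = P(outcome | exposed) = 360/2497 = 0.14417
p₀ = P(outcome | unexposed) = 95/1811 = 0.052457
Under exogeneity and monotonicity, PN = (p₁ − p₀) / p₁.
PN = (0.14417 − 0.052457) / 0.14417 = 0.091716 / 0.14417 ≈ 0.6362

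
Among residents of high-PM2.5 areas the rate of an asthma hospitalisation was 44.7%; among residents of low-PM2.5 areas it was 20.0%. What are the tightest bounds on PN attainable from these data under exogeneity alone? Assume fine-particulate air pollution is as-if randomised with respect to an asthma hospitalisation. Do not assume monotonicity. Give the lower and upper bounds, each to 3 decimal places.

0.553 ≤ PN ≤ 1.000

p₁ = 0.447, p₀ = 0.2.
Under exogeneity alone the bounds on PN are max{0,(p₁−p₀)/p₁} ≤ PN ≤ min{1,(1−p₀)/p₁}.
  lower = (p₁ − p₀)/p₁ = 0.247 / 0.447 ≈ 0.5526
  upper = min{1, (1 − p₀)/p₁} = 0.8 / 0.447 ≈ 1.7897 → capped at 1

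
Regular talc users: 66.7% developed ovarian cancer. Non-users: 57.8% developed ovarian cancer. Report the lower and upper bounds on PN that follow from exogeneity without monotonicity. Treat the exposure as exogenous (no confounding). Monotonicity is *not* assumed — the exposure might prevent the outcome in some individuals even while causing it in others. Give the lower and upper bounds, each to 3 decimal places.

p₁ = 0.667, p₀ = 0.578.
Under exogeneity alone the bounds on PN are max{0,(p₁−p₀)/p₁} ≤ PN ≤ min{1,(1−p₀)/p₁}.
  lower = (p₁ − p₀)/p₁ = 0.089 / 0.667 ≈ 0.1334
  upper = min{1, (1 − p₀)/p₁} = 0.422 / 0.667 ≈ 0.6327

0.133 ≤ PN ≤ 0.633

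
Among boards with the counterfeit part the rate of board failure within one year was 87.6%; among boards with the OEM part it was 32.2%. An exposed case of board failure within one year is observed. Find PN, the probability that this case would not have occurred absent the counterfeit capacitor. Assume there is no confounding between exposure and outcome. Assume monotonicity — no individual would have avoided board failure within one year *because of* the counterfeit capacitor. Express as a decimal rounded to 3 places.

PN ≈ 0.632

p₁ = 0.876, p₀ = 0.322.
Under exogeneity and monotonicity, PN = (p₁ − p₀) / p₁.
PN = (0.876 − 0.322) / 0.876 = 0.554 / 0.876 ≈ 0.6324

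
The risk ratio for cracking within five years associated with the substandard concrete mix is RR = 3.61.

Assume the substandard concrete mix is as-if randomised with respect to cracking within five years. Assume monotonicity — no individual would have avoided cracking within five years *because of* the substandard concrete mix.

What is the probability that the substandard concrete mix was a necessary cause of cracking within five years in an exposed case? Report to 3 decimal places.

Under exogeneity and monotonicity, PN = (RR − 1) / RR = 1 − 1/RR.
PN = (3.61 − 1) / 3.61 = 2.61 / 3.61 ≈ 0.7230

PN ≈ 0.723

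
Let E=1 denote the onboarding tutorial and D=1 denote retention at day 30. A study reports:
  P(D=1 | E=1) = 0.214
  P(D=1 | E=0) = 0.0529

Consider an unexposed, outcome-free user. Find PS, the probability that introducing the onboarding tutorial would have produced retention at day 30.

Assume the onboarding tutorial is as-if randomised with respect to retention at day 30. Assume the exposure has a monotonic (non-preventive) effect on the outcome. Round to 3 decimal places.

Let p₁ = 0.214, p₀ = 0.0529.
Under exogeneity and monotonicity, PS = (p₁ − p₀) / (1 − p₀).
PS = (0.214 − 0.0529) / (1 − 0.0529) = 0.1611 / 0.9471 ≈ 0.1701

PS ≈ 0.170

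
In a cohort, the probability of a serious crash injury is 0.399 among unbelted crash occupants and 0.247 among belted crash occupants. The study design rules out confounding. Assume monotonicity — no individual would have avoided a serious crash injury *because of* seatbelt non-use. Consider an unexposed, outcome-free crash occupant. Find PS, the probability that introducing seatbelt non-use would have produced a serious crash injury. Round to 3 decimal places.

Let p₁ = 0.399, p₀ = 0.247.
Under exogeneity and monotonicity, PS = (p₁ − p₀) / (1 − p₀).
PS = (0.399 − 0.247) / (1 − 0.247) = 0.152 / 0.753 ≈ 0.2019

PS ≈ 0.202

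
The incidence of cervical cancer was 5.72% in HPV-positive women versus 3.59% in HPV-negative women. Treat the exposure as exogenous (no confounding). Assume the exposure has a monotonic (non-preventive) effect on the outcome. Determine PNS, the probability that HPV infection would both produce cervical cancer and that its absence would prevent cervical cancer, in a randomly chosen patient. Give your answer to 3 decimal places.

p₁ = 0.0572, p₀ = 0.0359.
Under exogeneity and monotonicity, PNS = p₁ − p₀.
PNS = 0.0572 − 0.0359 = 0.0213

PNS ≈ 0.021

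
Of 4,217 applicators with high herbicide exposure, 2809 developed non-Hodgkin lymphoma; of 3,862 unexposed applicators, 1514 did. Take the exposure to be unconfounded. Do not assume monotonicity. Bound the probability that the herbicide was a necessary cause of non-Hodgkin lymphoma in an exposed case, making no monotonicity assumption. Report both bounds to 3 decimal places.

p₁ = P(outcome | exposed) = 2809/4217 = 0.66611
p₀ = P(outcome | unexposed) = 1514/3862 = 0.39202
Under exogeneity alone the bounds on PN are max{0,(p₁−p₀)/p₁} ≤ PN ≤ min{1,(1−p₀)/p₁}.
  lower = (p₁ − p₀)/p₁ = 0.27409 / 0.66611 ≈ 0.4115
  upper = min{1, (1 − p₀)/p₁} = 0.60798 / 0.66611 ≈ 0.9127

0.411 ≤ PN ≤ 0.913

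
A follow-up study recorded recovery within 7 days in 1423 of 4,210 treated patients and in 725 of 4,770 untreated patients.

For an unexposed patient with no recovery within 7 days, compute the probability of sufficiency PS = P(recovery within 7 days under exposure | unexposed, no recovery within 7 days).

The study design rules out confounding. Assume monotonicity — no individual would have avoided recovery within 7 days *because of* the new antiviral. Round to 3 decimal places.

PS ≈ 0.219

p₁ = P(outcome | exposed) = 1423/4210 = 0.338
p₀ = P(outcome | unexposed) = 725/4770 = 0.15199
Under exogeneity and monotonicity, PS = (p₁ − p₀) / (1 − p₀).
PS = (0.338 − 0.15199) / (1 − 0.15199) = 0.18601 / 0.84801 ≈ 0.2194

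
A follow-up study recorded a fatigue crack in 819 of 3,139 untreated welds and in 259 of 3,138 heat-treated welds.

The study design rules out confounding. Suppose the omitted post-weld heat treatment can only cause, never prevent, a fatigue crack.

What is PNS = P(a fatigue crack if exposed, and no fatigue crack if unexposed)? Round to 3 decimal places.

PNS ≈ 0.178

p₁ = P(outcome | exposed) = 819/3139 = 0.26091
p₀ = P(outcome | unexposed) = 259/3138 = 0.082537
Under exogeneity and monotonicity, PNS = p₁ − p₀.
PNS = 0.26091 − 0.082537 = 0.17837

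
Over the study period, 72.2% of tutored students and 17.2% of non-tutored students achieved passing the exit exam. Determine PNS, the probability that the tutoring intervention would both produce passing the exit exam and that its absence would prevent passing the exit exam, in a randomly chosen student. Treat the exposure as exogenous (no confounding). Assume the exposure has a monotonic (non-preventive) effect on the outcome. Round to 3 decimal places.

PNS ≈ 0.550

p₁ = 0.722, p₀ = 0.172.
Under exogeneity and monotonicity, PNS = p₁ − p₀.
PNS = 0.722 − 0.172 = 0.55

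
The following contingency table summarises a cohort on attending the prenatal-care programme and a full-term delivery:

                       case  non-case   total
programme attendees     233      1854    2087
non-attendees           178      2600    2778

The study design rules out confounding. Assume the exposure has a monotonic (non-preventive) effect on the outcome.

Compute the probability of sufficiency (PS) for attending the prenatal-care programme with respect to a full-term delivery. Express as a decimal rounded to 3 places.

p₁ = P(outcome | exposed) = 233/2087 = 0.11164
p₀ = P(outcome | unexposed) = 178/2778 = 0.064075
Under exogeneity and monotonicity, PS = (p₁ − p₀)/(1 − p₀).
PS = (0.11164 − 0.064075) / 0.93593 ≈ 0.0508

PS ≈ 0.051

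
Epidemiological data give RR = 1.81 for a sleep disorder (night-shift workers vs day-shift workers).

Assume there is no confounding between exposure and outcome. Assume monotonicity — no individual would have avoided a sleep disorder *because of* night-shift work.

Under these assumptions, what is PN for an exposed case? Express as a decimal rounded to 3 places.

PN ≈ 0.448

Under exogeneity and monotonicity, PN = (RR − 1) / RR = 1 − 1/RR.
PN = (1.81 − 1) / 1.81 = 0.81 / 1.81 ≈ 0.4475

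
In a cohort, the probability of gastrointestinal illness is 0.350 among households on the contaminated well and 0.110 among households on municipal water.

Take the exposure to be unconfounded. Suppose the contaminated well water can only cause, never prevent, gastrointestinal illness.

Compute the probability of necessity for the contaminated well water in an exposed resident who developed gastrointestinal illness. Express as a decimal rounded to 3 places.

PN ≈ 0.686

Let p₁ = 0.35, p₀ = 0.11.
Under exogeneity and monotonicity, PN = (p₁ − p₀) / p₁.
PN = (0.35 − 0.11) / 0.35 = 0.24 / 0.35 ≈ 0.6857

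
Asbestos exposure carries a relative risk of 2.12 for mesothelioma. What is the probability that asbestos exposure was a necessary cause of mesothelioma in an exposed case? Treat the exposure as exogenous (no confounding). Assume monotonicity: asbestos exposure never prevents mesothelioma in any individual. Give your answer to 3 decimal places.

Under exogeneity and monotonicity, PN = (RR − 1) / RR = 1 − 1/RR.
PN = (2.12 − 1) / 2.12 = 1.12 / 2.12 ≈ 0.5283

PN ≈ 0.528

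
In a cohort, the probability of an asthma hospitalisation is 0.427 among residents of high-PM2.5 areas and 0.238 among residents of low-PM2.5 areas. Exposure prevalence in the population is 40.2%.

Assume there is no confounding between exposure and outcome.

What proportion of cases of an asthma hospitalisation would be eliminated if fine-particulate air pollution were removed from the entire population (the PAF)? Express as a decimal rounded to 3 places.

PAF ≈ 0.242

Let p₁ = 0.427, p₀ = 0.238.
Overall risk P(Y=1) = π·p₁ + (1−π)·p₀ = 0.402×0.427 + 0.598×0.238 = 0.31398.
Under exogeneity, PAF = [P(Y=1) − p₀] / P(Y=1).
PAF = (0.31398 − 0.238) / 0.31398 ≈ 0.2420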